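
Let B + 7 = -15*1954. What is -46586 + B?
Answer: -75903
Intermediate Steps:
B = -29317 (B = -7 - 15*1954 = -7 - 29310 = -29317)
-46586 + B = -46586 - 29317 = -75903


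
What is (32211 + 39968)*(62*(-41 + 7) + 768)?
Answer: -96719860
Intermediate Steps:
(32211 + 39968)*(62*(-41 + 7) + 768) = 72179*(62*(-34) + 768) = 72179*(-2108 + 768) = 72179*(-1340) = -96719860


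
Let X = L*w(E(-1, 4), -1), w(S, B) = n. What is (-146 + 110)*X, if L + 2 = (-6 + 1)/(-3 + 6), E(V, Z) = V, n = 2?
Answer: 264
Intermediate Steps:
w(S, B) = 2
L = -11/3 (L = -2 + (-6 + 1)/(-3 + 6) = -2 - 5/3 = -11/3 ≈ -3.6667)
X = -22/3 (X = -11/3*2 = -22/3 ≈ -7.3333)
(-146 + 110)*X = (-146 + 110)*(-22/3) = -36*(-22/3) = 264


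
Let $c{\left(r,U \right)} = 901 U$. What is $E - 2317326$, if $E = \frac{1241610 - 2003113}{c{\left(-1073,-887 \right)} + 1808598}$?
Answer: $- \frac{2339135116489}{1009411} \approx -2.3173 \cdot 10^{6}$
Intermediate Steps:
$E = - \frac{761503}{1009411}$ ($E = \frac{1241610 - 2003113}{901 \left(-887\right) + 1808598} = - \frac{761503}{-799187 + 1808598} = - \frac{761503}{1009411} \approx -0.7544$)
$E - 2317326 = - \frac{761503}{1009411} - 2317326 = - \frac{2339135116489}{1009411}$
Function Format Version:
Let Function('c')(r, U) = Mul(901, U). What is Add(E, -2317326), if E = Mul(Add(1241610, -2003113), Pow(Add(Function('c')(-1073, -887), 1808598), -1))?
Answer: Rational(-2339135116489, 1009411) ≈ -2.3173e+6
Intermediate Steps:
E = Rational(-761503, 1009411) (E = Mul(Add(1241610, -2003113), Pow(Add(Mul(901, -887), 1808598), -1)) = Mul(-761503, Pow(Add(-799187, 1808598), -1)) = Mul(-761503, Pow(1009411, -1)) = Mul(-761503, Rational(1, 1009411)) = Rational(-761503, 1009411) ≈ -0.75440)
Add(E, -2317326) = Add(Rational(-761503, 1009411), -2317326) = Rational(-2339135116489, 1009411)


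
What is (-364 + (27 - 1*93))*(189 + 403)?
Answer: -254560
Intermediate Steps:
(-364 + (27 - 1*93))*(189 + 403) = (-364 + (27 - 93))*592 = (-364 - 66)*592 = -430*592 = -254560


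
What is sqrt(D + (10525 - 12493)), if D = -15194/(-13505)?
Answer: 11*I*sqrt(2964698630)/13505 ≈ 44.349*I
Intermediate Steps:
D = 15194/13505 (D = -15194*(-1/13505) = 15194/13505 ≈ 1.1251)
sqrt(D + (10525 - 12493)) = sqrt(15194/13505 + (10525 - 12493)) = sqrt(15194/13505 - 1968) = sqrt(-26562646/13505) = 11*I*sqrt(2964698630)/13505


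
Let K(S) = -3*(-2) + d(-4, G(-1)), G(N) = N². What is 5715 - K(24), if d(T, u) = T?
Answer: 5713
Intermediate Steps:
K(S) = 2 (K(S) = -3*(-2) - 4 = 6 - 4 = 2)
5715 - K(24) = 5715 - 1*2 = 5715 - 2 = 5713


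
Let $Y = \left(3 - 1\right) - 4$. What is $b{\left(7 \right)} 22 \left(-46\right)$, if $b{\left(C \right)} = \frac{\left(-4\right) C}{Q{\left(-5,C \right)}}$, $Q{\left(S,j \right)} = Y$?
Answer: $-14168$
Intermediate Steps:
$Y = -2$ ($Y = 2 - 4 = -2$)
$Q{\left(S,j \right)} = -2$
$b{\left(C \right)} = 2 C$ ($b{\left(C \right)} = \frac{\left(-4\right) C}{-2} = - 4 C \left(- \frac{1}{2}\right) = 2 C$)
$b{\left(7 \right)} 22 \left(-46\right) = 2 \cdot 7 \cdot 22 \left(-46\right) = 14 \cdot 22 \left(-46\right) = 308 \left(-46\right) = -14168$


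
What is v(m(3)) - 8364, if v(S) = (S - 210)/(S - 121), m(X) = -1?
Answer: -1020197/122 ≈ -8362.3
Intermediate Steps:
v(S) = (-210 + S)/(-121 + S)
v(m(3)) - 8364 = (-210 - 1)/(-121 - 1) - 8364 = -211/(-122) - 8364 = -1/122*(-211) - 8364 = 211/122 - 8364 = -1020197/122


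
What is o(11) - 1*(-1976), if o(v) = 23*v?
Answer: 2229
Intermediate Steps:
o(11) - 1*(-1976) = 23*11 - 1*(-1976) = 253 + 1976 = 2229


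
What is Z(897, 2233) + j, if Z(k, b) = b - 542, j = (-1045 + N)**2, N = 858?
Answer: 36660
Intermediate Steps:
j = 34969 (j = (-1045 + 858)**2 = (-187)**2 = 34969)
Z(k, b) = -542 + b
Z(897, 2233) + j = (-542 + 2233) + 34969 = 1691 + 34969 = 36660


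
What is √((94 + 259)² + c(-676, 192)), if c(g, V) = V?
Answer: √124801 ≈ 353.27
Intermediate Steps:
√((94 + 259)² + c(-676, 192)) = √((94 + 259)² + 192) = √(353² + 192) = √(124609 + 192) = √124801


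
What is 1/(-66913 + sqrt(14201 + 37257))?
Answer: -6083/407027101 - sqrt(51458)/4477298111 ≈ -1.4996e-5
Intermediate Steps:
1/(-66913 + sqrt(14201 + 37257)) = 1/(-66913 + sqrt(51458))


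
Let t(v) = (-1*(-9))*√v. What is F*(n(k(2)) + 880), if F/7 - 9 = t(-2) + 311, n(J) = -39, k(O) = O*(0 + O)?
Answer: 1883840 + 52983*I*√2 ≈ 1.8838e+6 + 74929.0*I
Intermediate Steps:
k(O) = O² (k(O) = O*O = O²)
t(v) = 9*√v
F = 2240 + 63*I*√2 (F = 63 + 7*(9*√(-2) + 311) = 63 + 7*(9*(I*√2) + 311) = 63 + 7*(9*I*√2 + 311) = 63 + 7*(311 + 9*I*√2) = 63 + (2177 + 63*I*√2) = 2240 + 63*I*√2 ≈ 2240.0 + 89.095*I)
F*(n(k(2)) + 880) = (2240 + 63*I*√2)*(-39 + 880) = (2240 + 63*I*√2)*841 = 1883840 + 52983*I*√2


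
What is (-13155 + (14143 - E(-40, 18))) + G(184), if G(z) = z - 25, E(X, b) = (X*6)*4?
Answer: 2107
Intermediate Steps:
E(X, b) = 24*X (E(X, b) = (6*X)*4 = 24*X)
G(z) = -25 + z
(-13155 + (14143 - E(-40, 18))) + G(184) = (-13155 + (14143 - 24*(-40))) + (-25 + 184) = (-13155 + (14143 - 1*(-960))) + 159 = (-13155 + (14143 + 960)) + 159 = (-13155 + 15103) + 159 = 1948 + 159 = 2107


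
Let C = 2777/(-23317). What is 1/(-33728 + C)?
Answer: -23317/786438553 ≈ -2.9649e-5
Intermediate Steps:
C = -2777/23317 (C = 2777*(-1/23317) = -2777/23317 ≈ -0.11910)
1/(-33728 + C) = 1/(-33728 - 2777/23317) = 1/(-786438553/23317) = -23317/786438553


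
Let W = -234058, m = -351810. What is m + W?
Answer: -585868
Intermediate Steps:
m + W = -351810 - 234058 = -585868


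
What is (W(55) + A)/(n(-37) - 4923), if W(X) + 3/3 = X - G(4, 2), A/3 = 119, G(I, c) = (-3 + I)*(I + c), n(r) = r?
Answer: -81/992 ≈ -0.081653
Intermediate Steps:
A = 357 (A = 3*119 = 357)
W(X) = -7 + X (W(X) = -1 + (X - (4² - 3*4 - 3*2 + 4*2)) = -1 + (X - (16 - 12 - 6 + 8)) = -1 + (X - 1*6) = -1 + (X - 6) = -1 + (-6 + X) = -7 + X)
(W(55) + A)/(n(-37) - 4923) = ((-7 + 55) + 357)/(-37 - 4923) = (48 + 357)/(-4960) = 405*(-1/4960) = -81/992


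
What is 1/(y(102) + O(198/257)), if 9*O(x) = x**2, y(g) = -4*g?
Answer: -66049/26943636 ≈ -0.0024514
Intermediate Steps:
O(x) = x**2/9
1/(y(102) + O(198/257)) = 1/(-4*102 + (198/257)**2/9) = 1/(-408 + (198*(1/257))**2/9) = 1/(-408 + (198/257)**2/9) = 1/(-408 + (1/9)*(39204/66049)) = 1/(-408 + 4356/66049) = 1/(-26943636/66049) = -66049/26943636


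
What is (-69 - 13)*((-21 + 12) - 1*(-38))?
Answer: -2378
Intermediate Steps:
(-69 - 13)*((-21 + 12) - 1*(-38)) = -82*(-9 + 38) = -82*29 = -2378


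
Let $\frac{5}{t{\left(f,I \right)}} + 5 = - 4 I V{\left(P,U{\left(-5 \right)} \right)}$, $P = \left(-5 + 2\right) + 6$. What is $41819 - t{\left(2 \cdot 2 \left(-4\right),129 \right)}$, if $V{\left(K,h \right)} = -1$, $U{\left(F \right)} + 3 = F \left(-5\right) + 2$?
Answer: $\frac{21369504}{511} \approx 41819.0$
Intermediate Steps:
$U{\left(F \right)} = -1 - 5 F$ ($U{\left(F \right)} = -3 + \left(F \left(-5\right) + 2\right) = -3 - \left(-2 + 5 F\right) = -1 - 5 F$)
$P = 3$ ($P = -3 + 6 = 3$)
$t{\left(f,I \right)} = \frac{5}{-5 + 4 I}$ ($t{\left(f,I \right)} = \frac{5}{-5 + - 4 I \left(-1\right)} = \frac{5}{-5 + 4 I}$)
$41819 - t{\left(2 \cdot 2 \left(-4\right),129 \right)} = 41819 - \frac{5}{-5 + 4 \cdot 129} = 41819 - \frac{5}{-5 + 516} = 41819 - \frac{5}{511} = \frac{21369504}{511}$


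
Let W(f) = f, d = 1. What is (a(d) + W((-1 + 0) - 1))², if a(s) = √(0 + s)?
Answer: 1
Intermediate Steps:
a(s) = √s
(a(d) + W((-1 + 0) - 1))² = (√1 + ((-1 + 0) - 1))² = (1 + (-1 - 1))² = (1 - 2)² = (-1)² = 1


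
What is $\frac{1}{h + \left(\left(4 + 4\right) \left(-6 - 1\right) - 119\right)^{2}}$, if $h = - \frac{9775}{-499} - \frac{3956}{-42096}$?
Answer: $\frac{5251476}{160929818111} \approx 3.2632 \cdot 10^{-5}$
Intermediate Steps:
$h = \frac{103365611}{5251476}$ ($h = \left(-9775\right) \left(- \frac{1}{499}\right) - - \frac{989}{10524} = \frac{9775}{499} + \frac{989}{10524} = \frac{103365611}{5251476} \approx 19.683$)
$\frac{1}{h + \left(\left(4 + 4\right) \left(-6 - 1\right) - 119\right)^{2}} = \frac{1}{\frac{103365611}{5251476} + \left(\left(4 + 4\right) \left(-6 - 1\right) - 119\right)^{2}} = \frac{1}{\frac{103365611}{5251476} + \left(8 \left(-7\right) - 119\right)^{2}} = \frac{1}{\frac{103365611}{5251476} + \left(-56 - 119\right)^{2}} = \frac{1}{\frac{103365611}{5251476} + \left(-175\right)^{2}} = \frac{1}{\frac{103365611}{5251476} + 30625} = \frac{1}{\frac{160929818111}{5251476}} = \frac{5251476}{160929818111}$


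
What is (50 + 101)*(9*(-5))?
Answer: -6795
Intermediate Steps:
(50 + 101)*(9*(-5)) = 151*(-45) = -6795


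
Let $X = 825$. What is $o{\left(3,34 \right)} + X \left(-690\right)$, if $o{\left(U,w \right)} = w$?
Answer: $-569216$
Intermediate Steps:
$o{\left(3,34 \right)} + X \left(-690\right) = 34 + 825 \left(-690\right) = 34 - 569250 = -569216$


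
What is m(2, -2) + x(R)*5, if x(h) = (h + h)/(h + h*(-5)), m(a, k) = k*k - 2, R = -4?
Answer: -1/2 ≈ -0.50000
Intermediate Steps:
m(a, k) = -2 + k**2 (m(a, k) = k**2 - 2 = -2 + k**2)
x(h) = -1/2 (x(h) = (2*h)/(h - 5*h) = (2*h)/((-4*h)) = (2*h)*(-1/(4*h)) = -1/2)
m(2, -2) + x(R)*5 = (-2 + (-2)**2) - 1/2*5 = (-2 + 4) - 5/2 = 2 - 5/2 = -1/2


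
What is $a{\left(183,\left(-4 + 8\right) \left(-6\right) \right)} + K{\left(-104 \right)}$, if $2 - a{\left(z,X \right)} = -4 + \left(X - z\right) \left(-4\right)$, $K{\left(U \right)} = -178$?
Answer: $-1000$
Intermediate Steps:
$a{\left(z,X \right)} = 6 - 4 z + 4 X$ ($a{\left(z,X \right)} = 2 - \left(-4 + \left(X - z\right) \left(-4\right)\right) = 2 - \left(-4 - \left(- 4 z + 4 X\right)\right) = 2 - \left(-4 - 4 X + 4 z\right) = 2 + \left(4 - 4 z + 4 X\right) = 6 - 4 z + 4 X$)
$a{\left(183,\left(-4 + 8\right) \left(-6\right) \right)} + K{\left(-104 \right)} = \left(6 - 732 + 4 \left(-4 + 8\right) \left(-6\right)\right) - 178 = \left(6 - 732 + 4 \cdot 4 \left(-6\right)\right) - 178 = \left(6 - 732 + 4 \left(-24\right)\right) - 178 = \left(6 - 732 - 96\right) - 178 = -822 - 178 = -1000$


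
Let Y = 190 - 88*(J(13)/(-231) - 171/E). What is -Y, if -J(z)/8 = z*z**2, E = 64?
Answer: 1053443/168 ≈ 6270.5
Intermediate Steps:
J(z) = -8*z**3 (J(z) = -8*z*z**2 = -8*z**3)
Y = -1053443/168 (Y = 190 - 88*(-8*13**3/(-231) - 171/64) = 190 - 88*(-8*2197*(-1/231) - 171*1/64) = 190 - 88*(-17576*(-1/231) - 171/64) = 190 - 88*(17576/231 - 171/64) = 190 - 88*1085363/14784 = 190 - 1085363/168 = -1053443/168 ≈ -6270.5)
-Y = -1*(-1053443/168) = 1053443/168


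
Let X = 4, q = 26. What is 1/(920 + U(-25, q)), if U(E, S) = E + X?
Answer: 1/899 ≈ 0.0011123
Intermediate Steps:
U(E, S) = 4 + E (U(E, S) = E + 4 = 4 + E)
1/(920 + U(-25, q)) = 1/(920 + (4 - 25)) = 1/(920 - 21) = 1/899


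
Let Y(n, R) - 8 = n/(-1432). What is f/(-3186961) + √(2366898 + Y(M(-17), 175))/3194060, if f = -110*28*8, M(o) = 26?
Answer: 24640/3186961 + √303352138257/1143473480 ≈ 0.0082132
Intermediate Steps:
Y(n, R) = 8 - n/1432 (Y(n, R) = 8 + n/(-1432) = 8 + n*(-1/1432) = 8 - n/1432)
f = -24640 (f = -3080*8 = -24640)
f/(-3186961) + √(2366898 + Y(M(-17), 175))/3194060 = -24640/(-3186961) + √(2366898 + (8 - 1/1432*26))/3194060 = -24640*(-1/3186961) + √(2366898 + (8 - 13/716))*(1/3194060) = 24640/3186961 + √(2366898 + 5715/716)*(1/3194060) = 24640/3186961 + √(1694704683/716)*(1/3194060) = 24640/3186961 + (√303352138257/358)*(1/3194060) = 24640/3186961 + √303352138257/1143473480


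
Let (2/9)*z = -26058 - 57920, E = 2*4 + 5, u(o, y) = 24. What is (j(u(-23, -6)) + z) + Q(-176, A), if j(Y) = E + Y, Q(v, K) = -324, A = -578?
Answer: -378188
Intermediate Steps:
E = 13 (E = 8 + 5 = 13)
z = -377901 (z = 9*(-26058 - 57920)/2 = (9/2)*(-83978) = -377901)
j(Y) = 13 + Y
(j(u(-23, -6)) + z) + Q(-176, A) = ((13 + 24) - 377901) - 324 = (37 - 377901) - 324 = -377864 - 324 = -378188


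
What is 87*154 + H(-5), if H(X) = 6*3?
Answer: 13416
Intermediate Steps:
H(X) = 18
87*154 + H(-5) = 87*154 + 18 = 13398 + 18 = 13416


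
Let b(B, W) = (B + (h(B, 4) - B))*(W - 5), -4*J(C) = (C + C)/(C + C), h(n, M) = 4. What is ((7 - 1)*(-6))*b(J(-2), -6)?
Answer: 1584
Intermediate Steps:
J(C) = -¼ (J(C) = -(C + C)/(4*(C + C)) = -2*C/(4*(2*C)) = -2*C*1/(2*C)/4 = -¼*1 = -¼)
b(B, W) = -20 + 4*W (b(B, W) = (B + (4 - B))*(W - 5) = 4*(-5 + W) = -20 + 4*W)
((7 - 1)*(-6))*b(J(-2), -6) = ((7 - 1)*(-6))*(-20 + 4*(-6)) = (6*(-6))*(-20 - 24) = -36*(-44) = 1584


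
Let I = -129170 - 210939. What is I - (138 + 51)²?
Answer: -375830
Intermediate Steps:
I = -340109
I - (138 + 51)² = -340109 - (138 + 51)² = -340109 - 1*189² = -340109 - 1*35721 = -340109 - 35721 = -375830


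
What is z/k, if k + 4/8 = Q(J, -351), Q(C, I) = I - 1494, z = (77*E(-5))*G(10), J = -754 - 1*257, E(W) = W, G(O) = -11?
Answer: -8470/3691 ≈ -2.2948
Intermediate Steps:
J = -1011 (J = -754 - 257 = -1011)
z = 4235 (z = (77*(-5))*(-11) = -385*(-11) = 4235)
Q(C, I) = -1494 + I
k = -3691/2 (k = -½ + (-1494 - 351) = -½ - 1845 = -3691/2 ≈ -1845.5)
z/k = 4235/(-3691/2) = 4235*(-2/3691) = -8470/3691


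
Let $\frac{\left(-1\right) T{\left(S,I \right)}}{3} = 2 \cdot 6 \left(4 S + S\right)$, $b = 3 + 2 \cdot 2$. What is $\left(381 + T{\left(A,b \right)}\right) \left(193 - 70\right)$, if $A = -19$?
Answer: $467523$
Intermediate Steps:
$b = 7$ ($b = 3 + 4 = 7$)
$T{\left(S,I \right)} = - 180 S$ ($T{\left(S,I \right)} = - 3 \cdot 2 \cdot 6 \left(4 S + S\right) = - 3 \cdot 12 \cdot 5 S = - 3 \cdot 60 S = - 180 S$)
$\left(381 + T{\left(A,b \right)}\right) \left(193 - 70\right) = \left(381 - -3420\right) \left(193 - 70\right) = \left(381 + 3420\right) \left(193 - 70\right) = 3801 \cdot 123 = 467523$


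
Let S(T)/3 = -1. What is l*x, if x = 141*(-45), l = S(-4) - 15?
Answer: 114210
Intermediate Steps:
S(T) = -3 (S(T) = 3*(-1) = -3)
l = -18 (l = -3 - 15 = -18)
x = -6345
l*x = -18*(-6345) = 114210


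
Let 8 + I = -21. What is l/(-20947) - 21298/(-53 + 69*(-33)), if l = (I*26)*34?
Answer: 252930543/24403255 ≈ 10.365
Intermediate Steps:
I = -29 (I = -8 - 21 = -29)
l = -25636 (l = -29*26*34 = -754*34 = -25636)
l/(-20947) - 21298/(-53 + 69*(-33)) = -25636/(-20947) - 21298/(-53 + 69*(-33)) = -25636*(-1/20947) - 21298/(-53 - 2277) = 25636/20947 - 21298/(-2330) = 25636/20947 - 21298*(-1/2330) = 25636/20947 + 10649/1165 = 252930543/24403255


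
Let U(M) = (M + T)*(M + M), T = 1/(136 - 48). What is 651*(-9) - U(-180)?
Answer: -777204/11 ≈ -70655.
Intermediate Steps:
T = 1/88 ≈ 0.011364
U(M) = 2*M*(1/88 + M) (U(M) = (M + 1/88)*(M + M) = (1/88 + M)*(2*M) = 2*M*(1/88 + M))
651*(-9) - U(-180) = 651*(-9) - (-180)*(1 + 88*(-180))/44 = -5859 - (-180)*(1 - 15840)/44 = -5859 - (-180)*(-15839)/44 = -5859 - 1*712755/11 = -5859 - 712755/11 = -777204/11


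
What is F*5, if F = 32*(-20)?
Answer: -3200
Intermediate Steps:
F = -640
F*5 = -640*5 = -3200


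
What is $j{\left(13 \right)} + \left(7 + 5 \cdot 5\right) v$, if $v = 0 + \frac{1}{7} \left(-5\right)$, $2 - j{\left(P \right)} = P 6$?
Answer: $- \frac{692}{7} \approx -98.857$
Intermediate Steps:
$j{\left(P \right)} = 2 - 6 P$ ($j{\left(P \right)} = 2 - P 6 = 2 - 6 P$)
$v = - \frac{5}{7}$ ($v = 0 + \frac{1}{7} \left(-5\right) = 0 - \frac{5}{7} = - \frac{5}{7} \approx -0.71429$)
$j{\left(13 \right)} + \left(7 + 5 \cdot 5\right) v = \left(2 - 78\right) + \left(7 + 5 \cdot 5\right) \left(- \frac{5}{7}\right) = \left(2 - 78\right) + \left(7 + 25\right) \left(- \frac{5}{7}\right) = -76 + 32 \left(- \frac{5}{7}\right) = -76 - \frac{160}{7} = - \frac{692}{7}$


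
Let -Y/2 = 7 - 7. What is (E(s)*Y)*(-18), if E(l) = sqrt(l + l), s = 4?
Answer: 0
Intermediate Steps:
E(l) = sqrt(2)*sqrt(l) (E(l) = sqrt(2*l) = sqrt(2)*sqrt(l))
Y = 0 (Y = -2*(7 - 7) = -2*0 = 0)
(E(s)*Y)*(-18) = ((sqrt(2)*sqrt(4))*0)*(-18) = ((sqrt(2)*2)*0)*(-18) = ((2*sqrt(2))*0)*(-18) = 0*(-18) = 0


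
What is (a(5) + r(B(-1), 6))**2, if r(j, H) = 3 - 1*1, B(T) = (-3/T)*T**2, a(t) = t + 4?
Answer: 121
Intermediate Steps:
a(t) = 4 + t
B(T) = -3*T
r(j, H) = 2 (r(j, H) = 3 - 1 = 2)
(a(5) + r(B(-1), 6))**2 = ((4 + 5) + 2)**2 = (9 + 2)**2 = 11**2 = 121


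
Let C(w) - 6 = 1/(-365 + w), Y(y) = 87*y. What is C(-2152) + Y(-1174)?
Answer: -257066245/2517 ≈ -1.0213e+5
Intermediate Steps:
C(w) = 6 + 1/(-365 + w)
C(-2152) + Y(-1174) = (-2189 + 6*(-2152))/(-365 - 2152) + 87*(-1174) = (-2189 - 12912)/(-2517) - 102138 = -1/2517*(-15101) - 102138 = 15101/2517 - 102138 = -257066245/2517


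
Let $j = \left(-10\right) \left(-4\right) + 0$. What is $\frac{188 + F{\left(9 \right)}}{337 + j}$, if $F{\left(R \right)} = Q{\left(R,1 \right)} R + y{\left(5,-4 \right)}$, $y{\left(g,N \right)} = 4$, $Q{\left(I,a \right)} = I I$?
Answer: $\frac{921}{377} \approx 2.443$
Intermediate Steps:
$Q{\left(I,a \right)} = I^{2}$
$j = 40$ ($j = 40 + 0 = 40$)
$F{\left(R \right)} = 4 + R^{3}$ ($F{\left(R \right)} = R^{2} R + 4 = R^{3} + 4 = 4 + R^{3}$)
$\frac{188 + F{\left(9 \right)}}{337 + j} = \frac{188 + \left(4 + 9^{3}\right)}{337 + 40} = \frac{188 + \left(4 + 729\right)}{377} = \left(188 + 733\right) \frac{1}{377} = 921 \cdot \frac{1}{377} = \frac{921}{377}$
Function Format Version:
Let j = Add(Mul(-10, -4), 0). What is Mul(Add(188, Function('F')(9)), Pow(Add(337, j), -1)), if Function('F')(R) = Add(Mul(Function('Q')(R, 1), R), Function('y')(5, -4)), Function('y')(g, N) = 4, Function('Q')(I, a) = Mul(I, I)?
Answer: Rational(921, 377) ≈ 2.4430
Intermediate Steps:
Function('Q')(I, a) = Pow(I, 2)
j = 40 (j = Add(40, 0) = 40)
Function('F')(R) = Add(4, Pow(R, 3)) (Function('F')(R) = Add(Mul(Pow(R, 2), R), 4) = Add(Pow(R, 3), 4) = Add(4, Pow(R, 3)))
Mul(Add(188, Function('F')(9)), Pow(Add(337, j), -1)) = Mul(Add(188, Add(4, Pow(9, 3))), Pow(Add(337, 40), -1)) = Mul(Add(188, Add(4, 729)), Pow(377, -1)) = Mul(Add(188, 733), Rational(1, 377)) = Mul(921, Rational(1, 377)) = Rational(921, 377)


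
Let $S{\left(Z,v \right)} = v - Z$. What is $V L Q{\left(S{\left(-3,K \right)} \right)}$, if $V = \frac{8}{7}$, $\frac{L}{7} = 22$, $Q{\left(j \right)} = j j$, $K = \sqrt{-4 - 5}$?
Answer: $3168 i \approx 3168.0 i$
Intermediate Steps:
$K = 3 i$ ($K = \sqrt{-9} = 3 i \approx 3.0 i$)
$Q{\left(j \right)} = j^{2}$
$L = 154$ ($L = 7 \cdot 22 = 154$)
$V = \frac{8}{7}$ ($V = 8 \cdot \frac{1}{7} = \frac{8}{7} \approx 1.1429$)
$V L Q{\left(S{\left(-3,K \right)} \right)} = \frac{8}{7} \cdot 154 \left(3 i - -3\right)^{2} = 176 \left(3 i + 3\right)^{2} = 176 \left(3 + 3 i\right)^{2}$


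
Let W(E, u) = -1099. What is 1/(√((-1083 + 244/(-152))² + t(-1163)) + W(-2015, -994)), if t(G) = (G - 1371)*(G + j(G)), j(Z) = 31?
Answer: 1586956/4096708253 + 38*√5840772897/4096708253 ≈ 0.0010963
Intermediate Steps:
t(G) = (-1371 + G)*(31 + G) (t(G) = (G - 1371)*(G + 31) = (-1371 + G)*(31 + G))
1/(√((-1083 + 244/(-152))² + t(-1163)) + W(-2015, -994)) = 1/(√((-1083 + 244/(-152))² + (-42501 + (-1163)² - 1340*(-1163))) - 1099) = 1/(√((-1083 + 244*(-1/152))² + (-42501 + 1352569 + 1558420)) - 1099) = 1/(√((-1083 - 61/38)² + 2868488) - 1099) = 1/(√((-41215/38)² + 2868488) - 1099) = 1/(√(1698676225/1444 + 2868488) - 1099) = 1/(√(5840772897/1444) - 1099) = 1/(√5840772897/38 - 1099) = 1/(-1099 + √5840772897/38)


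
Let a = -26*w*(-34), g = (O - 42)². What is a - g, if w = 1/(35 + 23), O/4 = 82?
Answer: -2371642/29 ≈ -81781.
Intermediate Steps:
O = 328 (O = 4*82 = 328)
g = 81796 (g = (328 - 42)² = 286² = 81796)
w = 1/58 ≈ 0.017241
a = 442/29 (a = -26*1/58*(-34) = -13/29*(-34) = 442/29 ≈ 15.241)
a - g = 442/29 - 1*81796 = 442/29 - 81796 = -2371642/29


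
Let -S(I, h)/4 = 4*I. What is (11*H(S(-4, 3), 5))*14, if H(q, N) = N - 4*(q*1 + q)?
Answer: -78078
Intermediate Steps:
S(I, h) = -16*I
H(q, N) = N - 8*q (H(q, N) = N - 4*(q + q) = N - 8*q)
(11*H(S(-4, 3), 5))*14 = (11*(5 - (-128)*(-4)))*14 = (11*(5 - 8*64))*14 = (11*(5 - 512))*14 = (11*(-507))*14 = -5577*14 = -78078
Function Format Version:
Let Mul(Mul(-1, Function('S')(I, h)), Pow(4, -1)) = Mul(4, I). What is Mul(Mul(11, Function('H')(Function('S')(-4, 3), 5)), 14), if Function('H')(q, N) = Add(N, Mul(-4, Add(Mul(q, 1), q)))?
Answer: -78078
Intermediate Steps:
Function('S')(I, h) = Mul(-16, I) (Function('S')(I, h) = Mul(-4, Mul(4, I)) = Mul(-16, I))
Function('H')(q, N) = Add(N, Mul(-8, q)) (Function('H')(q, N) = Add(N, Mul(-4, Add(q, q))) = Add(N, Mul(-4, Mul(2, q))) = Add(N, Mul(-8, q)))
Mul(Mul(11, Function('H')(Function('S')(-4, 3), 5)), 14) = Mul(Mul(11, Add(5, Mul(-8, Mul(-16, -4)))), 14) = Mul(Mul(11, Add(5, Mul(-8, 64))), 14) = Mul(Mul(11, Add(5, -512)), 14) = Mul(Mul(11, -507), 14) = Mul(-5577, 14) = -78078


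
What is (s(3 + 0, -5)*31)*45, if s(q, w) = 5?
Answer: 6975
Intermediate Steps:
(s(3 + 0, -5)*31)*45 = (5*31)*45 = 155*45 = 6975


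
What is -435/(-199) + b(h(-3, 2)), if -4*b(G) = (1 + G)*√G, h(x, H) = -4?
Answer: 435/199 + 3*I/2 ≈ 2.1859 + 1.5*I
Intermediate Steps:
b(G) = -√G*(1 + G)/4 (b(G) = -(1 + G)*√G/4 = -√G*(1 + G)/4)
-435/(-199) + b(h(-3, 2)) = -435/(-199) + √(-4)*(-1 - 1*(-4))/4 = -435*(-1/199) + (2*I)*(-1 + 4)/4 = 435/199 + (¼)*(2*I)*3 = 435/199 + 3*I/2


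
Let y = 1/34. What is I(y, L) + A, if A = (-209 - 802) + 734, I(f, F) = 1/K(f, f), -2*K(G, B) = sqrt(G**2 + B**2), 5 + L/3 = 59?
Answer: -277 - 34*sqrt(2) ≈ -325.08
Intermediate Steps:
L = 162 (L = -15 + 3*59 = -15 + 177 = 162)
y = 1/34 ≈ 0.029412
K(G, B) = -sqrt(B**2 + G**2)/2 (K(G, B) = -sqrt(G**2 + B**2)/2 = -sqrt(B**2 + G**2)/2)
I(f, F) = -sqrt(2)/sqrt(f**2) (I(f, F) = 1/(-sqrt(f**2 + f**2)/2) = 1/(-sqrt(2)*sqrt(f**2)/2) = -sqrt(2)/sqrt(f**2))
A = -277 (A = -1011 + 734 = -277)
I(y, L) + A = -sqrt(2)/sqrt((1/34)**2) - 277 = -sqrt(2)/1/sqrt(1156) - 277 = -1*sqrt(2)*34 - 277 = -34*sqrt(2) - 277 = -277 - 34*sqrt(2)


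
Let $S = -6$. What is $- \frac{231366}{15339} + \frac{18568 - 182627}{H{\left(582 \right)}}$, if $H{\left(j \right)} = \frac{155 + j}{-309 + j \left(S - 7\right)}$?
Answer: $\frac{6605758288711}{3768281} \approx 1.753 \cdot 10^{6}$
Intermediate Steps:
$H{\left(j \right)} = \frac{155 + j}{-309 - 13 j}$ ($H{\left(j \right)} = \frac{155 + j}{-309 + j \left(-6 - 7\right)} = \frac{155 + j}{-309 + j \left(-13\right)} = \frac{155 + j}{-309 - 13 j}$)
$- \frac{231366}{15339} + \frac{18568 - 182627}{H{\left(582 \right)}} = - \frac{231366}{15339} + \frac{18568 - 182627}{\frac{1}{309 + 13 \cdot 582} \left(-155 - 582\right)} = \left(-231366\right) \frac{1}{15339} - \frac{164059}{\frac{1}{309 + 7566} \left(-155 - 582\right)} = - \frac{77122}{5113} - \frac{164059}{\frac{1}{7875} \left(-737\right)} = - \frac{77122}{5113} - \frac{164059}{- \frac{737}{7875}} = - \frac{77122}{5113} - - \frac{1291964625}{737} = - \frac{77122}{5113} + \frac{1291964625}{737} = \frac{6605758288711}{3768281}$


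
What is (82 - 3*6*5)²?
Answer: 64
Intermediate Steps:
(82 - 3*6*5)² = (82 - 18*5)² = (82 - 90)² = (-8)² = 64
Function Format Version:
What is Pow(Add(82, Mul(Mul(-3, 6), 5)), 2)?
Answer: 64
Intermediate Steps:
Pow(Add(82, Mul(Mul(-3, 6), 5)), 2) = Pow(Add(82, Mul(-18, 5)), 2) = Pow(Add(82, -90), 2) = Pow(-8, 2) = 64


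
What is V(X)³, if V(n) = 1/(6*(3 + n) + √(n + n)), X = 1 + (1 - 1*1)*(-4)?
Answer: (24 + √2)⁻³ ≈ 6.0921e-5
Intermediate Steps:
X = 1 (X = 1 + (1 - 1)*(-4) = 1 + 0*(-4) = 1 + 0 = 1)
V(n) = 1/(18 + 6*n + √2*√n) (V(n) = 1/((18 + 6*n) + √(2*n)) = 1/((18 + 6*n) + √2*√n) = 1/(18 + 6*n + √2*√n))
V(X)³ = (1/(18 + 6*1 + √2*√1))³ = (1/(18 + 6 + √2*1))³ = (1/(18 + 6 + √2))³ = (1/(24 + √2))³ = (24 + √2)⁻³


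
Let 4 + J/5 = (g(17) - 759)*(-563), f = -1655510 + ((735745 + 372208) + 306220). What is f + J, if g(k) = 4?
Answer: 1883968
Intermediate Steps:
f = -241337 (f = -1655510 + (1107953 + 306220) = -1655510 + 1414173 = -241337)
J = 2125305 (J = -20 + 5*((4 - 759)*(-563)) = -20 + 5*(-755*(-563)) = -20 + 5*425065 = -20 + 2125325 = 2125305)
f + J = -241337 + 2125305 = 1883968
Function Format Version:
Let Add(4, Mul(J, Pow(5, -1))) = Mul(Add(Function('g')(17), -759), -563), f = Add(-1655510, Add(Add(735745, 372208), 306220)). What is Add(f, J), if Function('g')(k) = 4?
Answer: 1883968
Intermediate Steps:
f = -241337 (f = Add(-1655510, Add(1107953, 306220)) = Add(-1655510, 1414173) = -241337)
J = 2125305 (J = Add(-20, Mul(5, Mul(Add(4, -759), -563))) = Add(-20, Mul(5, Mul(-755, -563))) = Add(-20, Mul(5, 425065)) = Add(-20, 2125325) = 2125305)
Add(f, J) = Add(-241337, 2125305) = 1883968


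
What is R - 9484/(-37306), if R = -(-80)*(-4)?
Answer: -5964218/18653 ≈ -319.75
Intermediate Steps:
R = -320 (R = -80*4 = -320)
R - 9484/(-37306) = -320 - 9484/(-37306) = -320 - 9484*(-1/37306) = -320 + 4742/18653 = -5964218/18653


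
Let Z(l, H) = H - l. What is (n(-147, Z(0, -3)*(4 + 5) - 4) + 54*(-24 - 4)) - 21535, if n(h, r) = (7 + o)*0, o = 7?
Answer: -23047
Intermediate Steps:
n(h, r) = 0 (n(h, r) = (7 + 7)*0 = 14*0 = 0)
(n(-147, Z(0, -3)*(4 + 5) - 4) + 54*(-24 - 4)) - 21535 = (0 + 54*(-24 - 4)) - 21535 = (0 + 54*(-28)) - 21535 = (0 - 1512) - 21535 = -1512 - 21535 = -23047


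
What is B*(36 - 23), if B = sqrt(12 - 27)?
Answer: 13*I*sqrt(15) ≈ 50.349*I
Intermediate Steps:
B = I*sqrt(15) (B = sqrt(-15) = I*sqrt(15) ≈ 3.873*I)
B*(36 - 23) = (I*sqrt(15))*(36 - 23) = (I*sqrt(15))*13 = 13*I*sqrt(15)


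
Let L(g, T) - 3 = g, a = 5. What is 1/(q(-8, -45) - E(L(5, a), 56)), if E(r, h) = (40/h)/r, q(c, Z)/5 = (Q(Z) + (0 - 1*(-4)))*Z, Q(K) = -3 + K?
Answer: 56/554395 ≈ 0.00010101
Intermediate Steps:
L(g, T) = 3 + g
q(c, Z) = 5*Z*(1 + Z) (q(c, Z) = 5*(((-3 + Z) + (0 - 1*(-4)))*Z) = 5*(((-3 + Z) + (0 + 4))*Z) = 5*(((-3 + Z) + 4)*Z) = 5*((1 + Z)*Z) = 5*(Z*(1 + Z)) = 5*Z*(1 + Z))
E(r, h) = 40/(h*r)
1/(q(-8, -45) - E(L(5, a), 56)) = 1/(5*(-45)*(1 - 45) - 40/(56*(3 + 5))) = 1/(5*(-45)*(-44) - 40/(56*8)) = 1/(9900 - 40/(56*8)) = 1/(9900 - 1*5/56) = 1/(9900 - 5/56) = 1/(554395/56) = 56/554395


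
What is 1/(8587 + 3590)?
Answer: 1/12177 ≈ 8.2122e-5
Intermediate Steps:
1/(8587 + 3590) = 1/12177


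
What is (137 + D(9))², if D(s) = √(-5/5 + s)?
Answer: 18777 + 548*√2 ≈ 19552.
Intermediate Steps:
D(s) = √(-1 + s) (D(s) = √(-5*⅕ + s) = √(-1 + s))
(137 + D(9))² = (137 + √(-1 + 9))² = (137 + √8)² = (137 + 2*√2)²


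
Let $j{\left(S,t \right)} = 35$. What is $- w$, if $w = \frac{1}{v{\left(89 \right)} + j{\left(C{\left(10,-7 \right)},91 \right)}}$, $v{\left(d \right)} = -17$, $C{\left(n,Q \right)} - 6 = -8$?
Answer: $- \frac{1}{18} \approx -0.055556$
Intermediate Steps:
$C{\left(n,Q \right)} = -2$ ($C{\left(n,Q \right)} = 6 - 8 = -2$)
$w = \frac{1}{18}$ ($w = \frac{1}{-17 + 35} = \frac{1}{18} \approx 0.055556$)
$- w = \left(-1\right) \frac{1}{18} = - \frac{1}{18}$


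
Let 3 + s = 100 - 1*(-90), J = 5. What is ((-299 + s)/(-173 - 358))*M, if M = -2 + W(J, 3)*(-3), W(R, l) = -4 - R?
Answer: 2800/531 ≈ 5.2731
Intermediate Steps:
s = 187 (s = -3 + (100 - 1*(-90)) = -3 + (100 + 90) = -3 + 190 = 187)
M = 25 (M = -2 + (-4 - 1*5)*(-3) = -2 + (-4 - 5)*(-3) = -2 - 9*(-3) = -2 + 27 = 25)
((-299 + s)/(-173 - 358))*M = ((-299 + 187)/(-173 - 358))*25 = -112/(-531)*25 = -112*(-1/531)*25 = (112/531)*25 = 2800/531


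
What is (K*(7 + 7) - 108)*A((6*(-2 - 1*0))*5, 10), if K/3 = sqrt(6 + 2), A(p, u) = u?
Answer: -1080 + 840*sqrt(2) ≈ 107.94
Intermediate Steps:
K = 6*sqrt(2) (K = 3*sqrt(6 + 2) = 3*sqrt(8) = 3*(2*sqrt(2)) = 6*sqrt(2) ≈ 8.4853)
(K*(7 + 7) - 108)*A((6*(-2 - 1*0))*5, 10) = ((6*sqrt(2))*(7 + 7) - 108)*10 = ((6*sqrt(2))*14 - 108)*10 = (84*sqrt(2) - 108)*10 = (-108 + 84*sqrt(2))*10 = -1080 + 840*sqrt(2)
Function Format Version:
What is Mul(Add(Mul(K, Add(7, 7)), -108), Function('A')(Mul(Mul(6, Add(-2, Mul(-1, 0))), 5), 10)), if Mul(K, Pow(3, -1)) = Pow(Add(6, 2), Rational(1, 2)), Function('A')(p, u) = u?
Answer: Add(-1080, Mul(840, Pow(2, Rational(1, 2)))) ≈ 107.94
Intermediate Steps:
K = Mul(6, Pow(2, Rational(1, 2))) (K = Mul(3, Pow(Add(6, 2), Rational(1, 2))) = Mul(3, Pow(8, Rational(1, 2))) = Mul(3, Mul(2, Pow(2, Rational(1, 2)))) = Mul(6, Pow(2, Rational(1, 2))) ≈ 8.4853)
Mul(Add(Mul(K, Add(7, 7)), -108), Function('A')(Mul(Mul(6, Add(-2, Mul(-1, 0))), 5), 10)) = Mul(Add(Mul(Mul(6, Pow(2, Rational(1, 2))), Add(7, 7)), -108), 10) = Mul(Add(Mul(Mul(6, Pow(2, Rational(1, 2))), 14), -108), 10) = Mul(Add(Mul(84, Pow(2, Rational(1, 2))), -108), 10) = Mul(Add(-108, Mul(84, Pow(2, Rational(1, 2)))), 10) = Add(-1080, Mul(840, Pow(2, Rational(1, 2))))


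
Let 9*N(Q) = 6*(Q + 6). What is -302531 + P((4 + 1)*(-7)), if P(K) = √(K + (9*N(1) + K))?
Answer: -302531 + 2*I*√7 ≈ -3.0253e+5 + 5.2915*I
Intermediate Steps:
N(Q) = 4 + 2*Q/3 (N(Q) = (6*(Q + 6))/9 = (6*(6 + Q))/9 = (36 + 6*Q)/9 = 4 + 2*Q/3)
P(K) = √(42 + 2*K) (P(K) = √(K + (9*(4 + (⅔)*1) + K)) = √(K + (9*(4 + ⅔) + K)) = √(K + (9*(14/3) + K)) = √(K + (42 + K)) = √(42 + 2*K))
-302531 + P((4 + 1)*(-7)) = -302531 + √(42 + 2*((4 + 1)*(-7))) = -302531 + √(42 + 2*(5*(-7))) = -302531 + √(42 + 2*(-35)) = -302531 + √(42 - 70) = -302531 + √(-28) = -302531 + 2*I*√7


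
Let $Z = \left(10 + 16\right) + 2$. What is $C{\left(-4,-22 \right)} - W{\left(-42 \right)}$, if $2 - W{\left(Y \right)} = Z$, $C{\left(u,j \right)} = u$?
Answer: $22$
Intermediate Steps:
$Z = 28$ ($Z = 26 + 2 = 28$)
$W{\left(Y \right)} = -26$ ($W{\left(Y \right)} = 2 - 28 = -26$)
$C{\left(-4,-22 \right)} - W{\left(-42 \right)} = -4 - -26 = -4 + 26 = 22$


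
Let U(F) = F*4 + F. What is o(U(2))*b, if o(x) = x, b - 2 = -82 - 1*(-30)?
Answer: -500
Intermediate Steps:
U(F) = 5*F (U(F) = 4*F + F = 5*F)
b = -50 (b = 2 + (-82 - 1*(-30)) = 2 + (-82 + 30) = 2 - 52 = -50)
o(U(2))*b = (5*2)*(-50) = 10*(-50) = -500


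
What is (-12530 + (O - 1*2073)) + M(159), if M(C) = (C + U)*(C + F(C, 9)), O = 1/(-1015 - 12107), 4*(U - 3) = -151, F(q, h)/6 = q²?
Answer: 494755516231/26244 ≈ 1.8852e+7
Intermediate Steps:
F(q, h) = 6*q²
U = -139/4 (U = 3 + (¼)*(-151) = 3 - 151/4 = -139/4 ≈ -34.750)
O = -1/13122 (O = 1/(-13122) = -1/13122 ≈ -7.6208e-5)
M(C) = (-139/4 + C)*(C + 6*C²) (M(C) = (C - 139/4)*(C + 6*C²) = (-139/4 + C)*(C + 6*C²))
(-12530 + (O - 1*2073)) + M(159) = (-12530 + (-1/13122 - 1*2073)) + (¼)*159*(-139 - 830*159 + 24*159²) = (-12530 + (-1/13122 - 2073)) + (¼)*159*(-139 - 131970 + 24*25281) = (-12530 - 27201907/13122) + (¼)*159*(-139 - 131970 + 606744) = -191620567/13122 + (¼)*159*474635 = -191620567/13122 + 75466965/4 = 494755516231/26244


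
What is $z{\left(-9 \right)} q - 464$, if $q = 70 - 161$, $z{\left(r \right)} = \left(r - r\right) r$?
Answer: $-464$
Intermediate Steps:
$z{\left(r \right)} = 0$ ($z{\left(r \right)} = 0 r = 0$)
$q = -91$ ($q = 70 - 161 = -91$)
$z{\left(-9 \right)} q - 464 = 0 \left(-91\right) - 464 = 0 - 464 = -464$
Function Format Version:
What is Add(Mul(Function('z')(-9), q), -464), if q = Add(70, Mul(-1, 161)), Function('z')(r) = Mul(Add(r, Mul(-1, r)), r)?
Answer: -464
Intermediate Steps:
Function('z')(r) = 0 (Function('z')(r) = Mul(0, r) = 0)
q = -91 (q = Add(70, -161) = -91)
Add(Mul(Function('z')(-9), q), -464) = Add(Mul(0, -91), -464) = Add(0, -464) = -464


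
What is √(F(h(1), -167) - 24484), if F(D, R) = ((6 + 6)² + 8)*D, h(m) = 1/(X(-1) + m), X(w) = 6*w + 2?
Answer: 2*I*√55203/3 ≈ 156.64*I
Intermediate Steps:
X(w) = 2 + 6*w
h(m) = 1/(-4 + m) (h(m) = 1/((2 + 6*(-1)) + m) = 1/((2 - 6) + m) = 1/(-4 + m))
F(D, R) = 152*D (F(D, R) = (12² + 8)*D = (144 + 8)*D = 152*D)
√(F(h(1), -167) - 24484) = √(152/(-4 + 1) - 24484) = √(152/(-3) - 24484) = √(152*(-⅓) - 24484) = √(-152/3 - 24484) = √(-73604/3) = 2*I*√55203/3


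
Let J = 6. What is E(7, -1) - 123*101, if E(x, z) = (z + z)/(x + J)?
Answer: -161501/13 ≈ -12423.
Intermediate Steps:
E(x, z) = 2*z/(6 + x) (E(x, z) = (z + z)/(x + 6) = (2*z)/(6 + x) = 2*z/(6 + x))
E(7, -1) - 123*101 = 2*(-1)/(6 + 7) - 123*101 = 2*(-1)/13 - 12423 = 2*(-1)*(1/13) - 12423 = -2/13 - 12423 = -161501/13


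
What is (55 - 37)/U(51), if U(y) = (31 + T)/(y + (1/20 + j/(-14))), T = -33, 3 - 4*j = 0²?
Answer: -128511/280 ≈ -458.97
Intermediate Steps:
j = ¾ (j = ¾ - ¼*0² = ¾ - ¼*0 = ¾ + 0 = ¾ ≈ 0.75000)
U(y) = -2/(-1/280 + y) (U(y) = (31 - 33)/(y + (1/20 + (¾)/(-14))) = -2/(y + (1*(1/20) + (¾)*(-1/14))) = -2/(y + (1/20 - 3/56)) = -2/(y - 1/280) = -2/(-1/280 + y))
(55 - 37)/U(51) = (55 - 37)/((-560/(-1 + 280*51))) = 18/(-560/(-1 + 14280)) = 18/(-560/14279) = -14279/560*18 = -128511/280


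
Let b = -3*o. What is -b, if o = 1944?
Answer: 5832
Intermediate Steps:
b = -5832 (b = -3*1944 = -5832)
-b = -1*(-5832) = 5832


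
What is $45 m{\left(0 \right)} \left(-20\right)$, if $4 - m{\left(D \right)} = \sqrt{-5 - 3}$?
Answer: $-3600 + 1800 i \sqrt{2} \approx -3600.0 + 2545.6 i$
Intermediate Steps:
$m{\left(D \right)} = 4 - 2 i \sqrt{2}$ ($m{\left(D \right)} = 4 - \sqrt{-5 - 3} = 4 - \sqrt{-8} = 4 - 2 i \sqrt{2}$)
$45 m{\left(0 \right)} \left(-20\right) = 45 \left(4 - 2 i \sqrt{2}\right) \left(-20\right) = \left(180 - 90 i \sqrt{2}\right) \left(-20\right) = -3600 + 1800 i \sqrt{2}$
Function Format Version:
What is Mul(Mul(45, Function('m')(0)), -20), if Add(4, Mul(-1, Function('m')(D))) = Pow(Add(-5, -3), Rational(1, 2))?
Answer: Add(-3600, Mul(1800, I, Pow(2, Rational(1, 2)))) ≈ Add(-3600.0, Mul(2545.6, I))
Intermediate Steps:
Function('m')(D) = Add(4, Mul(-2, I, Pow(2, Rational(1, 2)))) (Function('m')(D) = Add(4, Mul(-1, Pow(Add(-5, -3), Rational(1, 2)))) = Add(4, Mul(-1, Pow(-8, Rational(1, 2)))) = Add(4, Mul(-1, Mul(2, I, Pow(2, Rational(1, 2))))) = Add(4, Mul(-2, I, Pow(2, Rational(1, 2)))))
Mul(Mul(45, Function('m')(0)), -20) = Mul(Mul(45, Add(4, Mul(-2, I, Pow(2, Rational(1, 2))))), -20) = Mul(Add(180, Mul(-90, I, Pow(2, Rational(1, 2)))), -20) = Add(-3600, Mul(1800, I, Pow(2, Rational(1, 2))))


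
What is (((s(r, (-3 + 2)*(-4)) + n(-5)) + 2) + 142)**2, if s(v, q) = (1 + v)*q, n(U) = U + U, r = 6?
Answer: 26244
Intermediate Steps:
n(U) = 2*U
s(v, q) = q*(1 + v)
(((s(r, (-3 + 2)*(-4)) + n(-5)) + 2) + 142)**2 = (((((-3 + 2)*(-4))*(1 + 6) + 2*(-5)) + 2) + 142)**2 = (((-1*(-4)*7 - 10) + 2) + 142)**2 = (((4*7 - 10) + 2) + 142)**2 = (((28 - 10) + 2) + 142)**2 = ((18 + 2) + 142)**2 = (20 + 142)**2 = 162**2 = 26244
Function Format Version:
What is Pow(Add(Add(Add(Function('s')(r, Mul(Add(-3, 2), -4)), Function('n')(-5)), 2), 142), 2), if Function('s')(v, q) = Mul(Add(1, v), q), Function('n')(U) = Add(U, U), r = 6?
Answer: 26244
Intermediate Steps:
Function('n')(U) = Mul(2, U)
Function('s')(v, q) = Mul(q, Add(1, v))
Pow(Add(Add(Add(Function('s')(r, Mul(Add(-3, 2), -4)), Function('n')(-5)), 2), 142), 2) = Pow(Add(Add(Add(Mul(Mul(Add(-3, 2), -4), Add(1, 6)), Mul(2, -5)), 2), 142), 2) = Pow(Add(Add(Add(Mul(Mul(-1, -4), 7), -10), 2), 142), 2) = Pow(Add(Add(Add(Mul(4, 7), -10), 2), 142), 2) = Pow(Add(Add(Add(28, -10), 2), 142), 2) = Pow(Add(Add(18, 2), 142), 2) = Pow(Add(20, 142), 2) = Pow(162, 2) = 26244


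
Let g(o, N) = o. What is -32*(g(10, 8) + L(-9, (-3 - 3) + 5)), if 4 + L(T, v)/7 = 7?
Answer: -992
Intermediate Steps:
L(T, v) = 21 (L(T, v) = -28 + 7*7 = -28 + 49 = 21)
-32*(g(10, 8) + L(-9, (-3 - 3) + 5)) = -32*(10 + 21) = -32*31 = -992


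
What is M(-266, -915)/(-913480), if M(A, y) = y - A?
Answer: 649/913480 ≈ 0.00071047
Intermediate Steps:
M(-266, -915)/(-913480) = (-915 - 1*(-266))/(-913480) = (-915 + 266)*(-1/913480) = -649*(-1/913480) = 649/913480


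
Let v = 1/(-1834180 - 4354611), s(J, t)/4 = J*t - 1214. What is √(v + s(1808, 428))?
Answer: √118367356687766440849/6188791 ≈ 1758.0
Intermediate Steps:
s(J, t) = -4856 + 4*J*t (s(J, t) = 4*(J*t - 1214) = 4*(-1214 + J*t) = -4856 + 4*J*t)
v = -1/6188791 (v = 1/(-6188791) = -1/6188791 ≈ -1.6158e-7)
√(v + s(1808, 428)) = √(-1/6188791 + (-4856 + 4*1808*428)) = √(-1/6188791 + (-4856 + 3095296)) = √(-1/6188791 + 3090440) = √(19126087258039/6188791) = √118367356687766440849/6188791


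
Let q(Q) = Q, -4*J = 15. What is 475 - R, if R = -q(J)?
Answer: 1885/4 ≈ 471.25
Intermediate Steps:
J = -15/4 (J = -¼*15 = -15/4 ≈ -3.7500)
R = 15/4 (R = -1*(-15/4) = 15/4 ≈ 3.7500)
475 - R = 475 - 1*15/4 = 475 - 15/4 = 1885/4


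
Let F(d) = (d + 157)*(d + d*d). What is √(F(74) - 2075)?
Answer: 5*√51199 ≈ 1131.4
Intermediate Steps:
F(d) = (157 + d)*(d + d²)
√(F(74) - 2075) = √(74*(157 + 74² + 158*74) - 2075) = √(74*(157 + 5476 + 11692) - 2075) = √(74*17325 - 2075) = √(1282050 - 2075) = √1279975 = 5*√51199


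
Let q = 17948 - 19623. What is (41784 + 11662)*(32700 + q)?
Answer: 1658162150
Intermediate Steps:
q = -1675
(41784 + 11662)*(32700 + q) = (41784 + 11662)*(32700 - 1675) = 53446*31025 = 1658162150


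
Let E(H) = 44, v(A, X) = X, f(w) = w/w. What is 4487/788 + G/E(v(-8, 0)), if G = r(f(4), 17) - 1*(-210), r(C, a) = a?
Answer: 23519/2167 ≈ 10.853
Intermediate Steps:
f(w) = 1
G = 227 (G = 17 - 1*(-210) = 17 + 210 = 227)
4487/788 + G/E(v(-8, 0)) = 4487/788 + 227/44 = 23519/2167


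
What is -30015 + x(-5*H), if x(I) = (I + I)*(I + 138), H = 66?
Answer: 96705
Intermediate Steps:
x(I) = 2*I*(138 + I) (x(I) = (2*I)*(138 + I) = 2*I*(138 + I))
-30015 + x(-5*H) = -30015 + 2*(-5*66)*(138 - 5*66) = -30015 + 2*(-330)*(138 - 330) = -30015 + 2*(-330)*(-192) = -30015 + 126720 = 96705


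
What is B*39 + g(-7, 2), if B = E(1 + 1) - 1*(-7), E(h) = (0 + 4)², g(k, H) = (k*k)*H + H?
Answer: 997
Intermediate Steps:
g(k, H) = H + H*k² (g(k, H) = k²*H + H = H*k² + H = H + H*k²)
E(h) = 16 (E(h) = 4² = 16)
B = 23 (B = 16 - 1*(-7) = 16 + 7 = 23)
B*39 + g(-7, 2) = 23*39 + 2*(1 + (-7)²) = 897 + 2*(1 + 49) = 897 + 2*50 = 897 + 100 = 997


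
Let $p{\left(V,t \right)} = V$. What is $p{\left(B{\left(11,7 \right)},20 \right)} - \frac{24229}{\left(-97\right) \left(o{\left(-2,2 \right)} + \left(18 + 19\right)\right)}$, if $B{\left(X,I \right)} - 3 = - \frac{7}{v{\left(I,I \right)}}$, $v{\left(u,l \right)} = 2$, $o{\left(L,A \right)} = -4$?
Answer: $\frac{45257}{6402} \approx 7.0692$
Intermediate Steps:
$B{\left(X,I \right)} = - \frac{1}{2}$ ($B{\left(X,I \right)} = 3 - \frac{7}{2} = - \frac{1}{2}$)
$p{\left(B{\left(11,7 \right)},20 \right)} - \frac{24229}{\left(-97\right) \left(o{\left(-2,2 \right)} + \left(18 + 19\right)\right)} = - \frac{1}{2} - \frac{24229}{\left(-97\right) \left(-4 + \left(18 + 19\right)\right)} = - \frac{1}{2} - \frac{24229}{\left(-97\right) \left(-4 + 37\right)} = - \frac{1}{2} - \frac{24229}{\left(-97\right) 33} = - \frac{1}{2} - \frac{24229}{-3201} = - \frac{1}{2} - - \frac{24229}{3201} = - \frac{1}{2} + \frac{24229}{3201} = \frac{45257}{6402}$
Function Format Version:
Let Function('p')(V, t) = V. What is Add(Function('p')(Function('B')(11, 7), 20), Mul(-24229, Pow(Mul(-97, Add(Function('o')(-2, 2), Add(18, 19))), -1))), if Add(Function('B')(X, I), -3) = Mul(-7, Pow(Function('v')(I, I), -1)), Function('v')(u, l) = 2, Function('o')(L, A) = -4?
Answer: Rational(45257, 6402) ≈ 7.0692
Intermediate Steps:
Function('B')(X, I) = Rational(-1, 2) (Function('B')(X, I) = Add(3, Mul(-7, Pow(2, -1))) = Add(3, Mul(-7, Rational(1, 2))) = Add(3, Rational(-7, 2)) = Rational(-1, 2))
Add(Function('p')(Function('B')(11, 7), 20), Mul(-24229, Pow(Mul(-97, Add(Function('o')(-2, 2), Add(18, 19))), -1))) = Add(Rational(-1, 2), Mul(-24229, Pow(Mul(-97, Add(-4, Add(18, 19))), -1))) = Add(Rational(-1, 2), Mul(-24229, Pow(Mul(-97, Add(-4, 37)), -1))) = Add(Rational(-1, 2), Mul(-24229, Pow(Mul(-97, 33), -1))) = Add(Rational(-1, 2), Mul(-24229, Pow(-3201, -1))) = Add(Rational(-1, 2), Mul(-24229, Rational(-1, 3201))) = Add(Rational(-1, 2), Rational(24229, 3201)) = Rational(45257, 6402)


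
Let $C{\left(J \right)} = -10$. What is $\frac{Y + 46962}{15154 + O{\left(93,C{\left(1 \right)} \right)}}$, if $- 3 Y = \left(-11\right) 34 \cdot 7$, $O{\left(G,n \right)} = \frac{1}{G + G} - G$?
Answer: $\frac{8897248}{2801347} \approx 3.1761$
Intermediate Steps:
$O{\left(G,n \right)} = \frac{1}{2 G} - G$
$Y = \frac{2618}{3}$ ($Y = - \frac{\left(-11\right) 34 \cdot 7}{3} = - \frac{\left(-374\right) 7}{3} = \left(- \frac{1}{3}\right) \left(-2618\right) = \frac{2618}{3} \approx 872.67$)
$\frac{Y + 46962}{15154 + O{\left(93,C{\left(1 \right)} \right)}} = \frac{\frac{2618}{3} + 46962}{15154 + \left(\frac{1}{2 \cdot 93} - 93\right)} = \frac{143504}{3 \left(15154 + \left(\frac{1}{2} \cdot \frac{1}{93} - 93\right)\right)} = \frac{143504}{3 \left(15154 + \left(\frac{1}{186} - 93\right)\right)} = \frac{143504}{3 \left(15154 - \frac{17297}{186}\right)} = \frac{143504}{3 \cdot \frac{2801347}{186}} = \frac{143504}{3} \cdot \frac{186}{2801347} = \frac{8897248}{2801347}$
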